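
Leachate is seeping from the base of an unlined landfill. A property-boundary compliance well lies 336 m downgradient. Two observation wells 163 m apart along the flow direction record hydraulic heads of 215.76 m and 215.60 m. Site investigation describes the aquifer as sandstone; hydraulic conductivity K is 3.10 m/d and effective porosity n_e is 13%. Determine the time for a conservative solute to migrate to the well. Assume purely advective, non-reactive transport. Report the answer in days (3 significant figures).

Hydraulic gradient i = (215.76 − 215.60) / 163 = 0.16 / 163 = 9.816e-4
Darcy flux q = K·i = 3.10 × 9.816e-4 = 0.003043 m/d
v_s = q/n_e = 0.003043/0.13 = 0.02341 m/d
t = L / v = 336 / 0.02341 = 14350 d

14400 days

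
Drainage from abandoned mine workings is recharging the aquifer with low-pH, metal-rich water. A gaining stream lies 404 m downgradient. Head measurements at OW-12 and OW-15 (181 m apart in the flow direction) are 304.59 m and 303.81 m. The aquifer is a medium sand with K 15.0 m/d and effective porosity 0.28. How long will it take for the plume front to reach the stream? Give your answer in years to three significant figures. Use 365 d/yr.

Hydraulic gradient i = (304.59 − 303.81) / 181 = 0.78 / 181 = 0.004309
Darcy flux q = K·i = 15.0 × 0.004309 = 0.06464 m/d
Average linear velocity = 0.06464 / 0.28 = 0.2309 m/d
t = L / v = 404 / 0.2309 = 1750 d
   = 1750 / 365 = 4.79 yr

4.79 years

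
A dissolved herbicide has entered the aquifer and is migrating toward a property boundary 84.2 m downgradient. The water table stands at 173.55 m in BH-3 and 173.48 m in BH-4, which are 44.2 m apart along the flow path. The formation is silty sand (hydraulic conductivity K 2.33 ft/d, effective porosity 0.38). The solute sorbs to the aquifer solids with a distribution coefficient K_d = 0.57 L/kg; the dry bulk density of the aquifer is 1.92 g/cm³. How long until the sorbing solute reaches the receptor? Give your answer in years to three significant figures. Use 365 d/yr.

Hydraulic gradient i = (173.55 − 173.48) / 44.2 = 0.07 / 44.2 = 0.001584
K = 2.33 ft/d × 0.3048 = 0.7102 m/d
Specific discharge q = 0.7102 × 0.001584 = 0.001125 m/d
v = Ki/n = 0.7102·0.001584/0.38 = 0.002960 m/d
Retardation R = 1 + ρ_b·K_d/n = 1 + 1.92×0.57/0.38 = 3.880
Contaminant velocity v_c = v/R = 0.002960/3.880 = 7.628e-4 m/d
t = L/v_c = 84.2/7.628e-4 = 110400 d
   = 110400/365 = 302 yr

302 years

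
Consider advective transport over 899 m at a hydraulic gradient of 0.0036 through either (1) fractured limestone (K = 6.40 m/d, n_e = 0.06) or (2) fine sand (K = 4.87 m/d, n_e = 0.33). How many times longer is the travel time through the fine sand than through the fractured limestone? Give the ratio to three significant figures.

7.23

Unit 1 (fractured limestone): v = 6.40×0.0036/0.06 = 0.3840 m/d, t = 899/0.3840 = 2341 d
Unit 2 (fine sand): v = 4.87×0.0036/0.33 = 0.05313 m/d, t = 899/0.05313 = 16920 d
t(fine sand) / t(fractured limestone) = 16920/2341 = 7.23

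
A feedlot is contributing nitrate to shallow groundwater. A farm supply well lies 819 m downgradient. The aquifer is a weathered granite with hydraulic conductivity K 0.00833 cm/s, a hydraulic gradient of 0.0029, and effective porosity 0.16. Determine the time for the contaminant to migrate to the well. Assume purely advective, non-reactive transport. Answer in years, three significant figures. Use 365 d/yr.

K = 0.00833 cm/s × 864 = 7.197 m/d
q = Ki = 7.197 × 0.0029 = 0.02087 m/d
v_s = q/n_e = 0.02087/0.16 = 0.1304 m/d
t = L / v = 819 / 0.1304 = 6278 d
   = 6278 / 365 = 17.2 yr

17.2 years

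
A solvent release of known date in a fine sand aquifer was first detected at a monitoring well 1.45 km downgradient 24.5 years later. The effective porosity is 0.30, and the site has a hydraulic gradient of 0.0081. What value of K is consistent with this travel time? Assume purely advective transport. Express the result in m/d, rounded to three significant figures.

6.01 m/d

t = 24.5 years = 8943 d
L = 1.45 km = 1450 m
v = L / t = 1450 / 8943 = 0.1621 m/d
K = v · n / i = 0.1621 × 0.30 / 0.0081 = 6.01 m/d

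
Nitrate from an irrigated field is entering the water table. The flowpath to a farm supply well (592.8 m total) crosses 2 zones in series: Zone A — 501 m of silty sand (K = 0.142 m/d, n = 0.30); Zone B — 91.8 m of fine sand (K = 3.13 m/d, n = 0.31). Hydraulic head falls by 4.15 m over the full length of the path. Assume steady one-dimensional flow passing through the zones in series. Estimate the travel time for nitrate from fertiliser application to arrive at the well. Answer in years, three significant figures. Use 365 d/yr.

Steady 1-D flow in series ⇒ the Darcy flux q is identical in every zone and the zone head losses add (resistances L/K in series).
Σ(L/K) = 501/0.142 + 91.8/3.13 = 3528 + 29.33 = 3557 d
q = ΔH / Σ(L/K) = 4.15 / 3557 = 0.001167 m/d (same in every zone)
Zone A: v = q/n = 0.001167/0.30 = 0.003889 m/d → t_A = 501/0.003889 = 128800 d
Zone B: v = q/n = 0.001167/0.31 = 0.003763 m/d → t_B = 91.8/0.003763 = 24400 d
Total t = 128800 + 24400 = 153200 d
   = 153200 / 365 = 420 yr

420 years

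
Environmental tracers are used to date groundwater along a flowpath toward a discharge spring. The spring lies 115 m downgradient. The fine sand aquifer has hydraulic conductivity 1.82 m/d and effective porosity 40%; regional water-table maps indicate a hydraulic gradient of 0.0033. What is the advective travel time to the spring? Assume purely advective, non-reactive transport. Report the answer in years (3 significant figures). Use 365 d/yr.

Darcy flux q = K·i = 1.82 × 0.0033 = 0.006006 m/d
Seepage velocity v = q / n = 0.006006 / 0.40 = 0.01501 m/d
t = L / v = 115 / 0.01501 = 7659 d
   = 7659 / 365 = 21.0 yr

21.0 years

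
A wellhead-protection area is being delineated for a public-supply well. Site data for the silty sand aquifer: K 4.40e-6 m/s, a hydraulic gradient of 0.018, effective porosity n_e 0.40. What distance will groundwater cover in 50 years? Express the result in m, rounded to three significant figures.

312 m

K = 4.40e-6 m/s × 86400 s/d = 0.3802 m/d
q = Ki = 0.3802 × 0.018 = 0.006843 m/d
v_s = q/n_e = 0.006843/0.40 = 0.01711 m/d
T = 50 yr × 365 = 18250 d
L = v × T = 0.01711 × 18250 = 312.2 m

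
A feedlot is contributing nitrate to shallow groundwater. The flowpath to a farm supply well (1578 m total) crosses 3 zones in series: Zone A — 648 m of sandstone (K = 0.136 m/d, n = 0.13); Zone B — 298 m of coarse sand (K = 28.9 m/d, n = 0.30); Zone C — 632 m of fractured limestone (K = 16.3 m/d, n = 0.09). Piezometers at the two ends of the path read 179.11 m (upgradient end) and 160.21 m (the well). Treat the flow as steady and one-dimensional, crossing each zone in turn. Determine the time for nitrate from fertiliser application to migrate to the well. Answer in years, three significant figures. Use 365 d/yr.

161 years

Total head drop ΔH = 179.11 − 160.21 = 18.90 m
Continuity: the same q passes through each zone, so ΔH = q·Σ(L_j/K_j) — the zones act as resistances in series.
Σ(L/K) = 648/0.136 + 298/28.9 + 632/16.3 = 4765 + 10.31 + 38.77 = 4814 d
q = ΔH / Σ(L/K) = 18.90 / 4814 = 0.003926 m/d (same in every zone)
Zone A: v = q/n = 0.003926/0.13 = 0.03020 m/d → t_A = 648/0.03020 = 21460 d
Zone B: v = q/n = 0.003926/0.30 = 0.01309 m/d → t_B = 298/0.01309 = 22770 d
Zone C: v = q/n = 0.003926/0.09 = 0.04362 m/d → t_C = 632/0.04362 = 14490 d
Total t = 21460 + 22770 + 14490 = 58710 d
   = 58710 / 365 = 161 yr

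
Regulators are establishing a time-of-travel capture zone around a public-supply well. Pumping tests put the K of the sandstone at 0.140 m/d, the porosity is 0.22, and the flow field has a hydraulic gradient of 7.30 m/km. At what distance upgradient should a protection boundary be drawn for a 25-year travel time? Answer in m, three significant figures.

42.4 m

q = Ki = 0.140 × 0.0073 = 0.001022 m/d
Seepage velocity v = q / n = 0.001022 / 0.22 = 0.004645 m/d
T = 25 yr × 365 = 9125 d
L = v × T = 0.004645 × 9125 = 42.39 m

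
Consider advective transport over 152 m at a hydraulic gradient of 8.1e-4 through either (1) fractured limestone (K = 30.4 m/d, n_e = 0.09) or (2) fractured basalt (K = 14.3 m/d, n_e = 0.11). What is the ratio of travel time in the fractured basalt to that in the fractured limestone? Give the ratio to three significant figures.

2.60

Unit 1 (fractured limestone): v = 30.4×8.1e-4/0.09 = 0.2736 m/d, t = 152/0.2736 = 555.6 d
Unit 2 (fractured basalt): v = 14.3×8.1e-4/0.11 = 0.1053 m/d, t = 152/0.1053 = 1443 d
t(fractured basalt) / t(fractured limestone) = 1443/555.6 = 2.60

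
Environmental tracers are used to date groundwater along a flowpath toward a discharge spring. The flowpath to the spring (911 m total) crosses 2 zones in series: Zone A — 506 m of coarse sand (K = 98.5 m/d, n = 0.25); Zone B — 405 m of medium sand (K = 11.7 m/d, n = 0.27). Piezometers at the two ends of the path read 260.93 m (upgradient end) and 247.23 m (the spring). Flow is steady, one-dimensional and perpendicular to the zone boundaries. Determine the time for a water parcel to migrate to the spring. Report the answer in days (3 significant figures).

Total head drop ΔH = 260.93 − 247.23 = 13.70 m
Steady 1-D flow in series ⇒ the Darcy flux q is identical in every zone and the zone head losses add (resistances L/K in series).
Σ(L/K) = 506/98.5 + 405/11.7 = 5.137 + 34.62 = 39.75 d
q = ΔH / Σ(L/K) = 13.70 / 39.75 = 0.3446 m/d (same in every zone)
Zone A: v = q/n = 0.3446/0.25 = 1.379 m/d → t_A = 506/1.379 = 367.1 d
Zone B: v = q/n = 0.3446/0.27 = 1.276 m/d → t_B = 405/1.276 = 317.3 d
Total t = 367.1 + 317.3 = 684.4 d

684 days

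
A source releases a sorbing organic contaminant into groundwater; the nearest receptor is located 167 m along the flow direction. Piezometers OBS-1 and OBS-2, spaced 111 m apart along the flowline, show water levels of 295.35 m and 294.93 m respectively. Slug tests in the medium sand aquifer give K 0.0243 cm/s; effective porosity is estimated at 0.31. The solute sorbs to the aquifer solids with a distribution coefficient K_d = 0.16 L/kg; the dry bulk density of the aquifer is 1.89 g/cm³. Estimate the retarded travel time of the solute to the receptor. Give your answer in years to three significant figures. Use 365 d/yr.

3.53 years

Hydraulic gradient i = (295.35 − 294.93) / 111 = 0.42 / 111 = 0.003784
K = 0.0243 cm/s × 864 = 21.00 m/d
Darcy flux q = K·i = 21.00 × 0.003784 = 0.07944 m/d
Seepage velocity v = q / n = 0.07944 / 0.31 = 0.2563 m/d
Retardation R = 1 + ρ_b·K_d/n = 1 + 1.89×0.16/0.31 = 1.975
Contaminant velocity v_c = v/R = 0.2563/1.975 = 0.1297 m/d
t = L/v_c = 167/0.1297 = 1287 d
   = 1287/365 = 3.53 yr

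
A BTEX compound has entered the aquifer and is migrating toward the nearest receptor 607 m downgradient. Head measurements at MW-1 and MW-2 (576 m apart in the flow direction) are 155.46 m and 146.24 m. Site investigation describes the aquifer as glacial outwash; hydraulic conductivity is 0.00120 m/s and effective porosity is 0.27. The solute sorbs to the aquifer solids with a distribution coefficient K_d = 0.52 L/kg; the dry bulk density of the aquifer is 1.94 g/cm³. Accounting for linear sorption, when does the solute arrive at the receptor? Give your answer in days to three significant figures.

468 days

Hydraulic gradient i = (155.46 − 146.24) / 576 = 9.22 / 576 = 0.01601
K = 0.00120 m/s × 86400 s/d = 103.7 m/d
Specific discharge q = 103.7 × 0.01601 = 1.660 m/d
v_s = q/n_e = 1.660/0.27 = 6.147 m/d
Retardation R = 1 + ρ_b·K_d/n = 1 + 1.94×0.52/0.27 = 4.736
Contaminant velocity v_c = v/R = 6.147/4.736 = 1.298 m/d
t = L/v_c = 607/1.298 = 467.7 d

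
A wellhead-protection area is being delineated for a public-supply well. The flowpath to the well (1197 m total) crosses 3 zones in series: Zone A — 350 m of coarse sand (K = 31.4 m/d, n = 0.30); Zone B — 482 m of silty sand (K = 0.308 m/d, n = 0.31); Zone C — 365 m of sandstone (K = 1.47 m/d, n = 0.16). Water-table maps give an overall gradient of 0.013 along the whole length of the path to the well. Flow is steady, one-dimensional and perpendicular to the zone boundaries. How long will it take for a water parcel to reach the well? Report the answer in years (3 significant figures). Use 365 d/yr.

Continuity: the same q passes through each zone, so ΔH = q·Σ(L_j/K_j) — the zones act as resistances in series.
Σ(L/K) = 350/31.4 + 482/0.308 + 365/1.47 = 11.15 + 1565 + 248.3 = 1824 d
K_eq = L_total / Σ(L/K) = 1197 / 1824 = 0.6561 m/d
q = K_eq · i = 0.6561 × 0.013 = 0.008529 m/d (same in every zone)
Zone A: v = q/n = 0.008529/0.30 = 0.02843 m/d → t_A = 350/0.02843 = 12310 d
Zone B: v = q/n = 0.008529/0.31 = 0.02751 m/d → t_B = 482/0.02751 = 17520 d
Zone C: v = q/n = 0.008529/0.16 = 0.05331 m/d → t_C = 365/0.05331 = 6847 d
Total t = 12310 + 17520 + 6847 = 36680 d
   = 36680 / 365 = 100 yr

100 years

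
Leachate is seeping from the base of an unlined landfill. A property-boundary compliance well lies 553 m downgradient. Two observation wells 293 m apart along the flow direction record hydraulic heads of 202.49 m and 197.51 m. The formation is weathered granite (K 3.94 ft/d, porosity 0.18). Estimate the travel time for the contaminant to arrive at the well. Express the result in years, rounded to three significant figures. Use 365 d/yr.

Hydraulic gradient i = (202.49 − 197.51) / 293 = 4.98 / 293 = 0.01700
K = 3.94 ft/d × 0.3048 = 1.201 m/d
q = Ki = 1.201 × 0.01700 = 0.02041 m/d
Average linear velocity = 0.02041 / 0.18 = 0.1134 m/d
t = L / v = 553 / 0.1134 = 4877 d
   = 4877 / 365 = 13.4 yr

13.4 years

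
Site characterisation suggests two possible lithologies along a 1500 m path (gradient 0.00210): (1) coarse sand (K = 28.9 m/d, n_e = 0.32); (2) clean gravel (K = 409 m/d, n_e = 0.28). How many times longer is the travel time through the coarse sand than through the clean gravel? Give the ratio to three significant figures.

16.2

Unit 1 (coarse sand): v = 28.9×0.0021/0.32 = 0.1897 m/d, t = 1500/0.1897 = 7909 d
Unit 2 (clean gravel): v = 409×0.0021/0.28 = 3.068 m/d, t = 1500/3.068 = 489.0 d
t(coarse sand) / t(clean gravel) = 7909/489.0 = 16.2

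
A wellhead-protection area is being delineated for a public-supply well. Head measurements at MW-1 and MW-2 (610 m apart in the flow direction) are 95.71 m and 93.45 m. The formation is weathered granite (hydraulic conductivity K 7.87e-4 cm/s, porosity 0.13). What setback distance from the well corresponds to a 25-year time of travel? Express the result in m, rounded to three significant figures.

177 m

Hydraulic gradient i = (95.71 − 93.45) / 610 = 2.26 / 610 = 0.003705
K = 7.87e-4 cm/s × 864 = 0.6800 m/d
Darcy flux q = K·i = 0.6800 × 0.003705 = 0.002519 m/d
Seepage velocity v = q / n = 0.002519 / 0.13 = 0.01938 m/d
T = 25 yr × 365 = 9125 d
L = v × T = 0.01938 × 9125 = 176.8 m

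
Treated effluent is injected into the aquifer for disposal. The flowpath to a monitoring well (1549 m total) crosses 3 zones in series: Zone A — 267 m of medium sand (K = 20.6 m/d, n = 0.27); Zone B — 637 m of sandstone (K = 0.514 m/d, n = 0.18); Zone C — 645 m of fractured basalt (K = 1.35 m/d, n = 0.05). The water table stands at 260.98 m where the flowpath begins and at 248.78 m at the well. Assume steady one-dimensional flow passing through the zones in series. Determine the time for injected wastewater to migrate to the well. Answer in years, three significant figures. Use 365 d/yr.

Total head drop ΔH = 260.98 − 248.78 = 12.20 m
Steady 1-D flow in series ⇒ the Darcy flux q is identical in every zone and the zone head losses add (resistances L/K in series).
Σ(L/K) = 267/20.6 + 637/0.514 + 645/1.35 = 12.96 + 1239 + 477.8 = 1730 d
q = ΔH / Σ(L/K) = 12.20 / 1730 = 0.007052 m/d (same in every zone)
Zone A: v = q/n = 0.007052/0.27 = 0.02612 m/d → t_A = 267/0.02612 = 10220 d
Zone B: v = q/n = 0.007052/0.18 = 0.03918 m/d → t_B = 637/0.03918 = 16260 d
Zone C: v = q/n = 0.007052/0.05 = 0.1410 m/d → t_C = 645/0.1410 = 4573 d
Total t = 10220 + 16260 + 4573 = 31060 d
   = 31060 / 365 = 85.1 yr

85.1 years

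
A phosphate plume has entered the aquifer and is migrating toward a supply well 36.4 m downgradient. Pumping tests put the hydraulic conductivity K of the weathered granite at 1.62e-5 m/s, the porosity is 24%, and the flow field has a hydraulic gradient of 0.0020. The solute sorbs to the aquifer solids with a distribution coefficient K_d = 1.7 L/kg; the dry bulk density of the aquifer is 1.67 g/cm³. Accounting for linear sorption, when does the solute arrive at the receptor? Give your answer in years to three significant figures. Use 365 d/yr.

110 years

K = 1.62e-5 m/s × 86400 s/d = 1.400 m/d
Darcy flux q = K·i = 1.400 × 0.0020 = 0.002799 m/d
v = Ki/n = 1.400·0.0020/0.24 = 0.01166 m/d
Retardation R = 1 + ρ_b·K_d/n = 1 + 1.67×1.7/0.24 = 12.83
Contaminant velocity v_c = v/R = 0.01166/12.83 = 9.092e-4 m/d
t = L/v_c = 36.4/9.092e-4 = 40040 d
   = 40040/365 = 110 yr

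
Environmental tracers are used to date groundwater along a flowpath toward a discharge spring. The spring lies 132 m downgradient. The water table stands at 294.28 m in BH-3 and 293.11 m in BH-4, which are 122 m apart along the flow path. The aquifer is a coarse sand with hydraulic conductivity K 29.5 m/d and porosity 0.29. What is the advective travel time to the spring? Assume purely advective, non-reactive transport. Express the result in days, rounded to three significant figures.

135 days

Hydraulic gradient i = (294.28 − 293.11) / 122 = 1.17 / 122 = 0.009590
Specific discharge q = 29.5 × 0.009590 = 0.2829 m/d
v = Ki/n = 29.5·0.009590/0.29 = 0.9756 m/d
t = L / v = 132 / 0.9756 = 135.3 d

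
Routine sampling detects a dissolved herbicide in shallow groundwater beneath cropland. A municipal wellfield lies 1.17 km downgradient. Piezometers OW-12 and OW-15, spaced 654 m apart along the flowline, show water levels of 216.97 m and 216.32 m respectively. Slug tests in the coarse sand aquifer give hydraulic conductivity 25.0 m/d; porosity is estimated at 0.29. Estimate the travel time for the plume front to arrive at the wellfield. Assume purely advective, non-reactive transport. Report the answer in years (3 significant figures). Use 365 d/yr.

37.4 years

Hydraulic gradient i = (216.97 − 216.32) / 654 = 0.65 / 654 = 9.939e-4
Specific discharge q = 25.0 × 9.939e-4 = 0.02485 m/d
v = Ki/n = 25.0·9.939e-4/0.29 = 0.08568 m/d
L = 1.17 km = 1170 m
t = L / v = 1170 / 0.08568 = 13660 d
   = 13660 / 365 = 37.4 yr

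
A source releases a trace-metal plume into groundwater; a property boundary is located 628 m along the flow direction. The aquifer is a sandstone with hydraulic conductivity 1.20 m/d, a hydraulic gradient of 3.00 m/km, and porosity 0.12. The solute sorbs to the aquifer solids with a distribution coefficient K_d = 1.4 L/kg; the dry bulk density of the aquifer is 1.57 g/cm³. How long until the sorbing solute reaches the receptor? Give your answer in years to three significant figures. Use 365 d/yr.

1110 years

Darcy flux q = K·i = 1.20 × 0.0030 = 0.003600 m/d
Seepage velocity v = q / n = 0.003600 / 0.12 = 0.03000 m/d
Retardation R = 1 + ρ_b·K_d/n = 1 + 1.57×1.4/0.12 = 19.32
Contaminant velocity v_c = v/R = 0.03000/19.32 = 0.001553 m/d
t = L/v_c = 628/0.001553 = 404400 d
   = 404400/365 = 1110 yr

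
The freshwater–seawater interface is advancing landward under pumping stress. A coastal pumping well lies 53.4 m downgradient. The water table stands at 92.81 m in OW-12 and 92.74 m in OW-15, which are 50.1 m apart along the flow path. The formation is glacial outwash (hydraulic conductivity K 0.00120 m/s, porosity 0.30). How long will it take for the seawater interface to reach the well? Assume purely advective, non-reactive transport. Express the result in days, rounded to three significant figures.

111 days

Hydraulic gradient i = (92.81 − 92.74) / 50.1 = 0.07 / 50.1 = 0.001397
K = 0.00120 m/s × 86400 s/d = 103.7 m/d
q = Ki = 103.7 × 0.001397 = 0.1449 m/d
Seepage velocity v = q / n = 0.1449 / 0.30 = 0.4829 m/d
t = L / v = 53.4 / 0.4829 = 110.6 d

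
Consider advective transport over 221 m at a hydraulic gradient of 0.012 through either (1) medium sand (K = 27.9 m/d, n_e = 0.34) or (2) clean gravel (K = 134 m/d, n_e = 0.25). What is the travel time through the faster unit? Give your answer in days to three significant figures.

34.4 days

Unit 1 (medium sand): v = 27.9×0.012/0.34 = 0.9847 m/d, t = 221/0.9847 = 224.4 d
Unit 2 (clean gravel): v = 134×0.012/0.25 = 6.432 m/d, t = 221/6.432 = 34.36 d
Faster unit: t = 34.4 d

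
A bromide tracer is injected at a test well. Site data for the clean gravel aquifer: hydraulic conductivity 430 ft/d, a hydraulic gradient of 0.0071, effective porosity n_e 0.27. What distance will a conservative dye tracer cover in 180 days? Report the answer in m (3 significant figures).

620 m

K = 430 ft/d × 0.3048 = 131.1 m/d
Darcy flux q = K·i = 131.1 × 0.0071 = 0.9306 m/d
v = Ki/n = 131.1·0.0071/0.27 = 3.446 m/d
L = v × T = 3.446 × 180 = 620.4 m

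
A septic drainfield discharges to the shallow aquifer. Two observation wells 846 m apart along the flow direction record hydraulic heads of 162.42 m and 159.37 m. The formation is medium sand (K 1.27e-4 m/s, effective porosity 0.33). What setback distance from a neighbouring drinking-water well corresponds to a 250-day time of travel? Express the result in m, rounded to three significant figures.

Hydraulic gradient i = (162.42 − 159.37) / 846 = 3.05 / 846 = 0.003605
K = 1.27e-4 m/s × 86400 s/d = 10.97 m/d
Specific discharge q = 10.97 × 0.003605 = 0.03956 m/d
Seepage velocity v = q / n = 0.03956 / 0.33 = 0.1199 m/d
L = v × T = 0.1199 × 250 = 29.97 m

30.0 m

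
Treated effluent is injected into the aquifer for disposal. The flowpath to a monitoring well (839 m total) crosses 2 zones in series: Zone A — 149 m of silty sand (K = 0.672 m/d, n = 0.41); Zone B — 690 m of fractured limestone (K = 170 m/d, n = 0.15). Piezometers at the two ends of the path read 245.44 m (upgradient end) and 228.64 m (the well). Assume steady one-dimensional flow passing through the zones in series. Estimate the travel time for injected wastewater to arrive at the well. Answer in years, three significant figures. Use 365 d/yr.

6.06 years

Total head drop ΔH = 245.44 − 228.64 = 16.80 m
Continuity: the same q passes through each zone, so ΔH = q·Σ(L_j/K_j) — the zones act as resistances in series.
Σ(L/K) = 149/0.672 + 690/170 = 221.7 + 4.059 = 225.8 d
q = ΔH / Σ(L/K) = 16.80 / 225.8 = 0.07441 m/d (same in every zone)
Zone A: v = q/n = 0.07441/0.41 = 0.1815 m/d → t_A = 149/0.1815 = 821.0 d
Zone B: v = q/n = 0.07441/0.15 = 0.4960 m/d → t_B = 690/0.4960 = 1391 d
Total t = 821.0 + 1391 = 2212 d
   = 2212 / 365 = 6.06 yr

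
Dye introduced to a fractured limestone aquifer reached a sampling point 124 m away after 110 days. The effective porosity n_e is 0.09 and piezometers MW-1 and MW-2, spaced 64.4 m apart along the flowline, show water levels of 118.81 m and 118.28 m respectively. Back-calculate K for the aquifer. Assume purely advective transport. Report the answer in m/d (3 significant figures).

Hydraulic gradient i = (118.81 − 118.28) / 64.4 = 0.53 / 64.4 = 0.008230
v = L / t = 124 / 110 = 1.127 m/d
K = v · n / i = 1.127 × 0.09 / 0.008230 = 12.3 m/d

12.3 m/d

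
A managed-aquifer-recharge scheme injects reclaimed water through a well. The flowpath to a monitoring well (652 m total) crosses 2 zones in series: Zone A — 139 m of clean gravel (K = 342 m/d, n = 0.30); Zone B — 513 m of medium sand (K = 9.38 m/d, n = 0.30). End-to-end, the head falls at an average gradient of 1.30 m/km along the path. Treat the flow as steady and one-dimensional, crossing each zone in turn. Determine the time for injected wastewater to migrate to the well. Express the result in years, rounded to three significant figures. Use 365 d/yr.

For zones in series the flux q is common to all zones; the equivalent conductivity is the harmonic (thickness-weighted) mean, K_eq = L_total / Σ(L_j/K_j).
Σ(L/K) = 139/342 + 513/9.38 = 0.4064 + 54.69 = 55.10 d
K_eq = L_total / Σ(L/K) = 652 / 55.10 = 11.83 m/d
q = K_eq · i = 11.83 × 0.0013 = 0.01538 m/d (same in every zone)
Zone A: v = q/n = 0.01538/0.30 = 0.05128 m/d → t_A = 139/0.05128 = 2711 d
Zone B: v = q/n = 0.01538/0.30 = 0.05128 m/d → t_B = 513/0.05128 = 10000 d
Total t = 2711 + 10000 = 12710 d
   = 12710 / 365 = 34.8 yr

34.8 years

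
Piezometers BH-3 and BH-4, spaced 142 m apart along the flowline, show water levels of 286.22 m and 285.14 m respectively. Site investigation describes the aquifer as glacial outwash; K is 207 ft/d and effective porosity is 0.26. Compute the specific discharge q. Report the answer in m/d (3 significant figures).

Hydraulic gradient i = (286.22 − 285.14) / 142 = 1.08 / 142 = 0.007606
K = 207 ft/d × 0.3048 = 63.09 m/d
Darcy flux q = K·i = 63.09 × 0.007606 = 0.4799 m/d

0.480 m/d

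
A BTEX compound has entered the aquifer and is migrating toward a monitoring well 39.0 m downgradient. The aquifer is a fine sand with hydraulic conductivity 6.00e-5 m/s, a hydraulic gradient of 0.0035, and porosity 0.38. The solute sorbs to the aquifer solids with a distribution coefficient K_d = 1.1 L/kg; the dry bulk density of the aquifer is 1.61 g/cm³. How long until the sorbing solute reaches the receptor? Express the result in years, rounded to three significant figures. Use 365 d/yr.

K = 6.00e-5 m/s × 86400 s/d = 5.184 m/d
q = Ki = 5.184 × 0.0035 = 0.01814 m/d
Average linear velocity = 0.01814 / 0.38 = 0.04775 m/d
Retardation R = 1 + ρ_b·K_d/n = 1 + 1.61×1.1/0.38 = 5.661
Contaminant velocity v_c = v/R = 0.04775/5.661 = 0.008435 m/d
t = L/v_c = 39.0/0.008435 = 4624 d
   = 4624/365 = 12.7 yr

12.7 years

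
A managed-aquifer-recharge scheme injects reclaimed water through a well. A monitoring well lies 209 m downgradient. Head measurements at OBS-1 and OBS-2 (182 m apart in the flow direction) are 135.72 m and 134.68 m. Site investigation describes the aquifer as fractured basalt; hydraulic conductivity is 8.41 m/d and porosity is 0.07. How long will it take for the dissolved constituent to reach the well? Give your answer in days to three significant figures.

304 days

Hydraulic gradient i = (135.72 − 134.68) / 182 = 1.04 / 182 = 0.005714
q = Ki = 8.41 × 0.005714 = 0.04806 m/d
Seepage velocity v = q / n = 0.04806 / 0.07 = 0.6865 m/d
t = L / v = 209 / 0.6865 = 304.4 d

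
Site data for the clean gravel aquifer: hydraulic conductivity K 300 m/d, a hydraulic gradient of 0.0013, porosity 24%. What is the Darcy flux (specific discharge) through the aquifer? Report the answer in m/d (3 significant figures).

0.390 m/d

Specific discharge q = 300 × 0.0013 = 0.3900 m/d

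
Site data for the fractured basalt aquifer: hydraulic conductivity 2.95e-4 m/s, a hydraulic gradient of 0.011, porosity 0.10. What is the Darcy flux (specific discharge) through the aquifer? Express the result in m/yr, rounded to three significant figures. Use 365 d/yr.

K = 2.95e-4 m/s × 86400 s/d = 25.49 m/d
Specific discharge q = 25.49 × 0.011 = 0.2804 m/d
   = 0.2804 × 365 = 102 m/yr

102 m/yr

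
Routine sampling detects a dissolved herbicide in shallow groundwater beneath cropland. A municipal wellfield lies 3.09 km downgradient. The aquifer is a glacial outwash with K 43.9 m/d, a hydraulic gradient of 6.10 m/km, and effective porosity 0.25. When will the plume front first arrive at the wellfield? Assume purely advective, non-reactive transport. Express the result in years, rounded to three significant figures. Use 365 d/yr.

7.90 years

Specific discharge q = 43.9 × 0.0061 = 0.2678 m/d
Seepage velocity v = q / n = 0.2678 / 0.25 = 1.071 m/d
L = 3.09 km = 3090 m
t = L / v = 3090 / 1.071 = 2885 d
   = 2885 / 365 = 7.90 yr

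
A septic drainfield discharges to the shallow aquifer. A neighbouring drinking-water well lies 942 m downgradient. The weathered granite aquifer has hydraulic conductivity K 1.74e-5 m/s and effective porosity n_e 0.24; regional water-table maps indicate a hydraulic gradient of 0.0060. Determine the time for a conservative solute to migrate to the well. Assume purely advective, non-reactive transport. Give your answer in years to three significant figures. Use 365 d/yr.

K = 1.74e-5 m/s × 86400 s/d = 1.503 m/d
q = Ki = 1.503 × 0.0060 = 0.009020 m/d
Seepage velocity v = q / n = 0.009020 / 0.24 = 0.03758 m/d
t = L / v = 942 / 0.03758 = 25060 d
   = 25060 / 365 = 68.7 yr

68.7 years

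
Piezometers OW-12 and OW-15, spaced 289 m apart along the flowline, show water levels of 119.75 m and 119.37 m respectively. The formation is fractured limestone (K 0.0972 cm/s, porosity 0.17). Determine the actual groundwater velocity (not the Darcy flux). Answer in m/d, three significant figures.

Hydraulic gradient i = (119.75 − 119.37) / 289 = 0.38 / 289 = 0.001315
K = 0.0972 cm/s × 864 = 83.98 m/d
Specific discharge q = 83.98 × 0.001315 = 0.1104 m/d
Seepage velocity v = q / n = 0.1104 / 0.17 = 0.6496 m/d

0.650 m/d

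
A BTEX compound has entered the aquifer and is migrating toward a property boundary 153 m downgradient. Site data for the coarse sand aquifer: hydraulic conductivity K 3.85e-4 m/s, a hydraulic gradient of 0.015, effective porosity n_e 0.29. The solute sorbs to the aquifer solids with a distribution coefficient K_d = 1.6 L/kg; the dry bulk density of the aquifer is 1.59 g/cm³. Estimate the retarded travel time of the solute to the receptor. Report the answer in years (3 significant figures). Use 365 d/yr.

2.38 years

K = 3.85e-4 m/s × 86400 s/d = 33.26 m/d
q = Ki = 33.26 × 0.015 = 0.4990 m/d
v = Ki/n = 33.26·0.015/0.29 = 1.721 m/d
Retardation R = 1 + ρ_b·K_d/n = 1 + 1.59×1.6/0.29 = 9.772
Contaminant velocity v_c = v/R = 1.721/9.772 = 0.1761 m/d
t = L/v_c = 153/0.1761 = 869.0 d
   = 869.0/365 = 2.38 yr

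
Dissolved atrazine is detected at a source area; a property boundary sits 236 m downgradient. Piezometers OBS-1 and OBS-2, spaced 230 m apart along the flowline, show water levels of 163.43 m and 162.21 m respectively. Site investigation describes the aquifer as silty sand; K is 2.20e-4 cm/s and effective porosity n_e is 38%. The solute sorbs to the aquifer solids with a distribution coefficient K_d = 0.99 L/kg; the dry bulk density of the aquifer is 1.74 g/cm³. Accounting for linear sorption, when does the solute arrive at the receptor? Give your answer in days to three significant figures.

Hydraulic gradient i = (163.43 − 162.21) / 230 = 1.22 / 230 = 0.005304
K = 2.20e-4 cm/s × 864 = 0.1901 m/d
Specific discharge q = 0.1901 × 0.005304 = 0.001008 m/d
v_s = q/n_e = 0.001008/0.38 = 0.002653 m/d
Retardation R = 1 + ρ_b·K_d/n = 1 + 1.74×0.99/0.38 = 5.533
Contaminant velocity v_c = v/R = 0.002653/5.533 = 4.795e-4 m/d
t = L/v_c = 236/4.795e-4 = 492200 d

492000 days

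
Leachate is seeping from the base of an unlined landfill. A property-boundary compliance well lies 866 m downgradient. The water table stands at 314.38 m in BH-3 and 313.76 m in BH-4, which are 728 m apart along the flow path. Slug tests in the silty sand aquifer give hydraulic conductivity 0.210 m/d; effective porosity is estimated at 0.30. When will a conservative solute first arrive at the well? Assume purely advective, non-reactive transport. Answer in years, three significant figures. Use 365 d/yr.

Hydraulic gradient i = (314.38 − 313.76) / 728 = 0.62 / 728 = 8.516e-4
q = Ki = 0.210 × 8.516e-4 = 1.788e-4 m/d
Average linear velocity = 1.788e-4 / 0.30 = 5.962e-4 m/d
t = L / v = 866 / 5.962e-4 = 1.453e6 d
   = 1.453e6 / 365 = 3980 yr

3980 years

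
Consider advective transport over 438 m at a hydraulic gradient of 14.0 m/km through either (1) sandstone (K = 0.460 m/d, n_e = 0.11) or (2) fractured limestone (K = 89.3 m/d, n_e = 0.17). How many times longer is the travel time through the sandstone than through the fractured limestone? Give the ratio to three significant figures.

Unit 1 (sandstone): v = 0.460×0.014/0.11 = 0.05855 m/d, t = 438/0.05855 = 7481 d
Unit 2 (fractured limestone): v = 89.3×0.014/0.17 = 7.354 m/d, t = 438/7.354 = 59.56 d
t(sandstone) / t(fractured limestone) = 7481/59.56 = 126

126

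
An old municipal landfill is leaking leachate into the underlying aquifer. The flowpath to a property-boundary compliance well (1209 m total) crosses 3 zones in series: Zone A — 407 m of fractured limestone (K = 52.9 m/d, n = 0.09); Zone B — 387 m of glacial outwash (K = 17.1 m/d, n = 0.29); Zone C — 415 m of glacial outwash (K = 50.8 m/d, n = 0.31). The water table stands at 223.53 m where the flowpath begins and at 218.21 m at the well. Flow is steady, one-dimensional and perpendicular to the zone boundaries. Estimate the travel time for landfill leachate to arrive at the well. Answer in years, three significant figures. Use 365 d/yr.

Total head drop ΔH = 223.53 − 218.21 = 5.32 m
Steady 1-D flow in series ⇒ the Darcy flux q is identical in every zone and the zone head losses add (resistances L/K in series).
Σ(L/K) = 407/52.9 + 387/17.1 + 415/50.8 = 7.694 + 22.63 + 8.169 = 38.49 d
q = ΔH / Σ(L/K) = 5.32 / 38.49 = 0.1382 m/d (same in every zone)
Zone A: v = q/n = 0.1382/0.09 = 1.536 m/d → t_A = 407/1.536 = 265.0 d
Zone B: v = q/n = 0.1382/0.29 = 0.4766 m/d → t_B = 387/0.4766 = 812.1 d
Zone C: v = q/n = 0.1382/0.31 = 0.4458 m/d → t_C = 415/0.4458 = 930.9 d
Total t = 265.0 + 812.1 + 930.9 = 2008 d
   = 2008 / 365 = 5.50 yr

5.50 years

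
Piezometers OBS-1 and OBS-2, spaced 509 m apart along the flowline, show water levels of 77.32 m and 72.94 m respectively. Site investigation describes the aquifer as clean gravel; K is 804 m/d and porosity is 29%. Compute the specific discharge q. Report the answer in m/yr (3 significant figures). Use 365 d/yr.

2530 m/yr

Hydraulic gradient i = (77.32 − 72.94) / 509 = 4.38 / 509 = 0.008605
Specific discharge q = 804 × 0.008605 = 6.919 m/d
   = 6.919 × 365 = 2530 m/yr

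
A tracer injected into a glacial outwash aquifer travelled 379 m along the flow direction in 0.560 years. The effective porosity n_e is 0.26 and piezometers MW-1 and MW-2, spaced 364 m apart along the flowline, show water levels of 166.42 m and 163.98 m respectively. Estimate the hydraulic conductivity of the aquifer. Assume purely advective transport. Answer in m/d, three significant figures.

Hydraulic gradient i = (166.42 − 163.98) / 364 = 2.44 / 364 = 0.006703
t = 0.560 years = 204.4 d
v = L / t = 379 / 204.4 = 1.854 m/d
K = v · n / i = 1.854 × 0.26 / 0.006703 = 71.9 m/d

71.9 m/d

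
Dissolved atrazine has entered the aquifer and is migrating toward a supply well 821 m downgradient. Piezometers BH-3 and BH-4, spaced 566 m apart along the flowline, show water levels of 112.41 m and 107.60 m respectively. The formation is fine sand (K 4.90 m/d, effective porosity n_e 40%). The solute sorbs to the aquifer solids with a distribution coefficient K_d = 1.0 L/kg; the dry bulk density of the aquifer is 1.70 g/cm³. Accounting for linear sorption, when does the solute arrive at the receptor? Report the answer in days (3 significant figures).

Hydraulic gradient i = (112.41 − 107.60) / 566 = 4.81 / 566 = 0.008498
q = Ki = 4.90 × 0.008498 = 0.04164 m/d
v = Ki/n = 4.90·0.008498/0.40 = 0.1041 m/d
Retardation R = 1 + ρ_b·K_d/n = 1 + 1.70×1.0/0.40 = 5.250
Contaminant velocity v_c = v/R = 0.1041/5.250 = 0.01983 m/d
t = L/v_c = 821/0.01983 = 41400 d

41400 days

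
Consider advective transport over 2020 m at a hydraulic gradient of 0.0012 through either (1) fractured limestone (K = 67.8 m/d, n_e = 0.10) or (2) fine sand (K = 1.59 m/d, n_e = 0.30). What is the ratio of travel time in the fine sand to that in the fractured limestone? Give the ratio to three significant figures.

Unit 1 (fractured limestone): v = 67.8×0.0012/0.10 = 0.8136 m/d, t = 2020/0.8136 = 2483 d
Unit 2 (fine sand): v = 1.59×0.0012/0.30 = 0.006360 m/d, t = 2020/0.006360 = 317600 d
t(fine sand) / t(fractured limestone) = 317600/2483 = 128

128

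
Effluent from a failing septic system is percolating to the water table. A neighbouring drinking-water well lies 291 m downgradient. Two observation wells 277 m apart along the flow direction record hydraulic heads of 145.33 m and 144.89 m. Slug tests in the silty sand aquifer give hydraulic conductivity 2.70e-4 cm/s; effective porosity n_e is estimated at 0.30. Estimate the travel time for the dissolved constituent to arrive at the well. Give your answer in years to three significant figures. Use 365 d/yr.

Hydraulic gradient i = (145.33 − 144.89) / 277 = 0.44 / 277 = 0.001588
K = 2.70e-4 cm/s × 864 = 0.2333 m/d
Darcy flux q = K·i = 0.2333 × 0.001588 = 3.706e-4 m/d
Seepage velocity v = q / n = 3.706e-4 / 0.30 = 0.001235 m/d
t = L / v = 291 / 0.001235 = 235600 d
   = 235600 / 365 = 645 yr

645 years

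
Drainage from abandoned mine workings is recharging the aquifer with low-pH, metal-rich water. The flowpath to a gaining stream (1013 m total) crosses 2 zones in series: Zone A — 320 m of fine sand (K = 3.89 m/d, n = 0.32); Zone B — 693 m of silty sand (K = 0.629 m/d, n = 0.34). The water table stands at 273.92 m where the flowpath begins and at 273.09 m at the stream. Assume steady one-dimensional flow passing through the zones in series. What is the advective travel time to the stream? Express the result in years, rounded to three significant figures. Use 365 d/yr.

Total head drop ΔH = 273.92 − 273.09 = 0.83 m
Continuity: the same q passes through each zone, so ΔH = q·Σ(L_j/K_j) — the zones act as resistances in series.
Σ(L/K) = 320/3.89 + 693/0.629 = 82.26 + 1102 = 1184 d
q = ΔH / Σ(L/K) = 0.83 / 1184 = 7.010e-4 m/d (same in every zone)
Zone A: v = q/n = 7.010e-4/0.32 = 0.002191 m/d → t_A = 320/0.002191 = 146100 d
Zone B: v = q/n = 7.010e-4/0.34 = 0.002062 m/d → t_B = 693/0.002062 = 336100 d
Total t = 146100 + 336100 = 482200 d
   = 482200 / 365 = 1320 yr

1320 years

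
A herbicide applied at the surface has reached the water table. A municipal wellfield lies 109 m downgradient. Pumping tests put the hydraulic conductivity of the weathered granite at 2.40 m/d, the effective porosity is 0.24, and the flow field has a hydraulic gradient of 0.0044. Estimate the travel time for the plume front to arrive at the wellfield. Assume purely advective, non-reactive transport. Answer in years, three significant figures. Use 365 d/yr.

6.79 years

q = Ki = 2.40 × 0.0044 = 0.01056 m/d
v = Ki/n = 2.40·0.0044/0.24 = 0.04400 m/d
t = L / v = 109 / 0.04400 = 2477 d
   = 2477 / 365 = 6.79 yr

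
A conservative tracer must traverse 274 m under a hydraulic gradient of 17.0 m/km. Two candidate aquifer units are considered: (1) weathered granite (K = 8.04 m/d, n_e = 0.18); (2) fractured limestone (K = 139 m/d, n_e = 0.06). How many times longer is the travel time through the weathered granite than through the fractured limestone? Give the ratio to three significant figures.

51.9

Unit 1 (weathered granite): v = 8.04×0.017/0.18 = 0.7593 m/d, t = 274/0.7593 = 360.8 d
Unit 2 (fractured limestone): v = 139×0.017/0.06 = 39.38 m/d, t = 274/39.38 = 6.957 d
t(weathered granite) / t(fractured limestone) = 360.8/6.957 = 51.9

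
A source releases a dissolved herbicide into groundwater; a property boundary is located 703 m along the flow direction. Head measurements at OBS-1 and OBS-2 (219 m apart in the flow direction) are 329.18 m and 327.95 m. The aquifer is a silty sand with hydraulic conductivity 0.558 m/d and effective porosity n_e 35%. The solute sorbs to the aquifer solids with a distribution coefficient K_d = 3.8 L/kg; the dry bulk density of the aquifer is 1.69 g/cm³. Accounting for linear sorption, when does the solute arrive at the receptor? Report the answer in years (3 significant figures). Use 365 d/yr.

4160 years

Hydraulic gradient i = (329.18 − 327.95) / 219 = 1.23 / 219 = 0.005616
Darcy flux q = K·i = 0.558 × 0.005616 = 0.003134 m/d
Average linear velocity = 0.003134 / 0.35 = 0.008954 m/d
Retardation R = 1 + ρ_b·K_d/n = 1 + 1.69×3.8/0.35 = 19.35
Contaminant velocity v_c = v/R = 0.008954/19.35 = 4.628e-4 m/d
t = L/v_c = 703/4.628e-4 = 1.519e6 d
   = 1.519e6/365 = 4160 yr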